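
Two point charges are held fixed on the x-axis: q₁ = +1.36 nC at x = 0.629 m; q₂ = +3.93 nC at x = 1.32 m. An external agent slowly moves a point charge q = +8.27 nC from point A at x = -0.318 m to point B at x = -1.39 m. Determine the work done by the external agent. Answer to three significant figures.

-1.27×10⁻⁷ J

For quasistatic motion the external work equals the change in potential energy: W_ext = qΔV = q(V_B − V_A).
At A: distances to the source charges are 0.947 m, 1.64 m; V_A = Σ kqᵢ/rᵢ = 34.5 V.
At B: distances to the source charges are 2.02 m, 2.71 m; V_B = Σ kqᵢ/rᵢ = 19.1 V.
ΔV = V_B − V_A = -15.4 V.
W_ext = qΔV = (8.27×10⁻⁹ C)(-15.4 V) = -1.27×10⁻⁷ J.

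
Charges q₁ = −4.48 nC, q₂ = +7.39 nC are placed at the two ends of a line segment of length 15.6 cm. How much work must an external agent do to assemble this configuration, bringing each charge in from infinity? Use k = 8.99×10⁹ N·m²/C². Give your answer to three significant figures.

The assembly work is the sum of pairwise potential energies, U = Σ_{i<j} kqᵢqⱼ/rᵢⱼ.
The separation is r = 0.156 m.
U = (-1.91×10⁻⁶) = -1.91×10⁻⁶ J.

-1.91×10⁻⁶ J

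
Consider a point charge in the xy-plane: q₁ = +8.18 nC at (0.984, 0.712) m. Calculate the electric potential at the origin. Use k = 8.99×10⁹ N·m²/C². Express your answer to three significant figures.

60.5 V

Electric potential is a scalar, so the contributions from each charge add algebraically: V = Σ kqᵢ/rᵢ.
Distances from the field point to each charge: r₁ = 1.21 m.
V = k[(8.18×10⁻⁹)/(1.21)] = 60.5 V.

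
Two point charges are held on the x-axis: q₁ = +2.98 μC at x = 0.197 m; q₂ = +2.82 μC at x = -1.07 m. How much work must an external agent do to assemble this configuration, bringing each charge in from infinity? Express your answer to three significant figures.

The work to assemble the configuration equals its total potential energy, U = Σ kqᵢqⱼ/rᵢⱼ over all pairs.
Pair separations: r₁₂ = 1.27 m.
U = (0.0596) = 0.0596 J.

0.0596 J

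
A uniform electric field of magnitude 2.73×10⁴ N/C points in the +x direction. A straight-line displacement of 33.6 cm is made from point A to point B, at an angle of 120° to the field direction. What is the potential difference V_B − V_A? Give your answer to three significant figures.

4590 V

Only the component of displacement along E changes the potential: ΔV = −E·d·cosθ.
ΔV = −(2.73×10⁴ V/m)(0.336 m)cos120° = 4590 V.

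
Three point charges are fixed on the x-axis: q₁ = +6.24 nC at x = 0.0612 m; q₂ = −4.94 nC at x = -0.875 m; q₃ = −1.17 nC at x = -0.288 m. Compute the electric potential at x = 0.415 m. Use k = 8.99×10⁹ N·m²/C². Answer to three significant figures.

109 V

Electric potential is a scalar, so the contributions from each charge add algebraically: V = Σ kqᵢ/rᵢ.
Distances from the field point to each charge: r₁ = 0.354 m, r₂ = 1.29 m, r₃ = 0.703 m.
V = k[(6.24×10⁻⁹)/(0.354) + (-4.94×10⁻⁹)/(1.29) + (-1.17×10⁻⁹)/(0.703)] = 109 V.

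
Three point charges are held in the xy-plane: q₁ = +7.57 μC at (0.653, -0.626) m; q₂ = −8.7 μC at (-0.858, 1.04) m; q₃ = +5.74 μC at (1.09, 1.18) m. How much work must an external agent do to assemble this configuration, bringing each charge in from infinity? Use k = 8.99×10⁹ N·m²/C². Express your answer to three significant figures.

-0.283 J

The work to assemble the configuration equals its total potential energy, U = Σ kqᵢqⱼ/rᵢⱼ over all pairs.
Pair separations: r₁₂ = 2.25 m, r₁₃ = 1.86 m, r₂₃ = 1.95 m.
U = (-0.263) + (0.210) + (-0.230) = -0.283 J.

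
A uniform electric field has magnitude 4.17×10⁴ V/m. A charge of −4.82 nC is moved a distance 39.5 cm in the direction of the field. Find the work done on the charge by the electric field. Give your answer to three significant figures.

-7.94×10⁻⁵ J

The potential change for a displacement 39.5 cm in the direction of the field is ΔV = −Ed = -1.65×10⁴ V.
W_field = −qΔV = -7.94×10⁻⁵ J.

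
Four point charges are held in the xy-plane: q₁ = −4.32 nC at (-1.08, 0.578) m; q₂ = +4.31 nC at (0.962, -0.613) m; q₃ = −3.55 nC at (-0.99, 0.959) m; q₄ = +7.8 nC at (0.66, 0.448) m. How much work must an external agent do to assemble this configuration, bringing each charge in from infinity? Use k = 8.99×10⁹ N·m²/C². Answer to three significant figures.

The work to assemble the configuration equals its total potential energy, U = Σ kqᵢqⱼ/rᵢⱼ over all pairs.
Pair separations: r₁₂ = 2.36 m, r₁₃ = 0.391 m, r₁₄ = 1.74 m, r₂₃ = 2.51 m, r₂₄ = 1.10 m, r₃₄ = 1.73 m.
Summing all 6 pair terms gives U = 1.83×10⁻⁷ J.

1.83×10⁻⁷ J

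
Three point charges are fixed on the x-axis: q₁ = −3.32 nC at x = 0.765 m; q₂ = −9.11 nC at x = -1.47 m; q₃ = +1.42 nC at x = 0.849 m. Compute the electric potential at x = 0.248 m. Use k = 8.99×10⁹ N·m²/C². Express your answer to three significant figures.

-84.2 V

Electric potential is a scalar, so the contributions from each charge add algebraically: V = Σ kqᵢ/rᵢ.
Distances from the field point to each charge: r₁ = 0.517 m, r₂ = 1.72 m, r₃ = 0.601 m.
V = k[(-3.32×10⁻⁹)/(0.517) + (-9.11×10⁻⁹)/(1.72) + (1.42×10⁻⁹)/(0.601)] = -84.2 V.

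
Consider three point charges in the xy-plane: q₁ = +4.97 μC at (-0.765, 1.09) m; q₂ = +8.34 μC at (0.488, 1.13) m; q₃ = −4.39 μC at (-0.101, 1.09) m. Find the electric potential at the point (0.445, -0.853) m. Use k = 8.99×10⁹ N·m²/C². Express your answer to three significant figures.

Electric potential is a scalar, so the contributions from each charge add algebraically: V = Σ kqᵢ/rᵢ.
Distances from the field point to each charge: r₁ = 2.29 m, r₂ = 1.98 m, r₃ = 2.02 m.
V = k[(4.97×10⁻⁶)/(2.29) + (8.34×10⁻⁶)/(1.98) + (-4.39×10⁻⁶)/(2.02)] = 3.78×10⁴ V.

3.78×10⁴ V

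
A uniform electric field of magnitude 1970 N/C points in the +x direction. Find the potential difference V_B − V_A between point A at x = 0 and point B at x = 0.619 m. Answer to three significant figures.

In a uniform field, potential decreases in the direction of E: V_B − V_A = −E·Δx.
V_B − V_A = −(1970 V/m)(0.619 m) = -1220 V.

-1220 V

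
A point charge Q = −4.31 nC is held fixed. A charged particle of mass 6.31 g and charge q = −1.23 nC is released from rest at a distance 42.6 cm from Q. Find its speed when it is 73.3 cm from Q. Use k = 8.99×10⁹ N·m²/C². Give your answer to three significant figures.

Only the electrostatic force acts, so mechanical energy is conserved: ½mv² = U₁ − U₂ = kQq(1/r₁ − 1/r₂).
U₁ − U₂ = (8.99×10⁹ N·m²/C²)(-4.31×10⁻⁹ C)(-1.23×10⁻⁹ C)(1/0.426 − 1/0.733) = 4.69×10⁻⁸ J.
v = √(2·4.69×10⁻⁸/6.31×10⁻³) = 3.85×10⁻³ m/s.

3.85×10⁻³ m/s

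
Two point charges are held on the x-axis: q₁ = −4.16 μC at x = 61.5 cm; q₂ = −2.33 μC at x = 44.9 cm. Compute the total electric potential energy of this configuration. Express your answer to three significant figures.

0.525 J

The assembly work is the sum of pairwise potential energies, U = Σ_{i<j} kqᵢqⱼ/rᵢⱼ.
Pair separations: r₁₂ = 0.166 m.
U = (0.525) = 0.525 J.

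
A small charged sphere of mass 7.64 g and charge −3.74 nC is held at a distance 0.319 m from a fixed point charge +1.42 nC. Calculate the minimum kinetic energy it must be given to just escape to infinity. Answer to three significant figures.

To just escape, total mechanical energy must reach zero at infinity: ½mv²_min + U = 0, so ½mv²_min = −U = |kQq|/r.
|U| = |kQq|/r = (8.99×10⁹ N·m²/C²)(1.42×10⁻⁹)(3.74×10⁻⁹)/(0.319) = 1.50×10⁻⁷ J.

1.50×10⁻⁷ J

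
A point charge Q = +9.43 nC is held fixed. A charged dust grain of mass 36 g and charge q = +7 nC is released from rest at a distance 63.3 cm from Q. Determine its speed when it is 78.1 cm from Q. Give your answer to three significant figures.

Only the electrostatic force acts, so mechanical energy is conserved: ½mv² = U₁ − U₂ = kQq(1/r₁ − 1/r₂).
U₁ − U₂ = (8.99×10⁹ N·m²/C²)(9.43×10⁻⁹ C)(7.00×10⁻⁹ C)(1/0.633 − 1/0.781) = 1.78×10⁻⁷ J.
v = √(2·1.78×10⁻⁷/0.0360) = 3.14×10⁻³ m/s.

3.14×10⁻³ m/s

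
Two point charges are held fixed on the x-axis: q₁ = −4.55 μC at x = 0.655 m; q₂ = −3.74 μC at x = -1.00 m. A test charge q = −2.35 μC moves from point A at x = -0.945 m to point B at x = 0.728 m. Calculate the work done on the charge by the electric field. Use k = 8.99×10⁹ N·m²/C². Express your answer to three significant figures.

The work done by the electric force is W_field = −ΔU = −q(V_B − V_A) = q(V_A − V_B).
At A: distances to the source charges are 1.60 m, 0.0550 m; V_A = Σ kqᵢ/rᵢ = -6.37×10⁵ V.
At B: distances to the source charges are 0.0730 m, 1.73 m; V_B = Σ kqᵢ/rᵢ = -5.80×10⁵ V.
ΔV = V_B − V_A = 5.71×10⁴ V.
W_field = −qΔV = −(-2.35×10⁻⁶ C)(5.71×10⁴ V) = 0.134 J.

0.134 J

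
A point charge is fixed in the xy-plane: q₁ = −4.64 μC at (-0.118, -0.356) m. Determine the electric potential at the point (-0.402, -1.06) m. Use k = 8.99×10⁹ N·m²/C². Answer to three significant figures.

The total potential is the scalar sum of each charge's contribution, V = Σ kqᵢ/rᵢ.
Distances from the field point to each charge: r₁ = 0.759 m.
V = k[(-4.64×10⁻⁶)/(0.759)] = -5.49×10⁴ V.

-5.49×10⁴ V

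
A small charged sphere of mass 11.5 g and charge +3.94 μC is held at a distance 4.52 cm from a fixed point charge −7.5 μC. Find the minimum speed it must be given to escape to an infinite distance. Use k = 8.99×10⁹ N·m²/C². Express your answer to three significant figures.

To just escape, total mechanical energy must reach zero at infinity: ½mv²_min + U = 0, so ½mv²_min = −U = |kQq|/r.
|U| = |kQq|/r = (8.99×10⁹ N·m²/C²)(7.50×10⁻⁶)(3.94×10⁻⁶)/(0.0452) = 5.88 J.
v_min = √(2|U|/m) = √(2·5.88/0.0115) = 32.0 m/s.

32.0 m/s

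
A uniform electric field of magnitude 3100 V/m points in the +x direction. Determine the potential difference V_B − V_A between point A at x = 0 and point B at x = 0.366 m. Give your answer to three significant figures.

In a uniform field, potential decreases in the direction of E: V_B − V_A = −E·Δx.
V_B − V_A = −(3100 V/m)(0.366 m) = -1130 V.

-1130 V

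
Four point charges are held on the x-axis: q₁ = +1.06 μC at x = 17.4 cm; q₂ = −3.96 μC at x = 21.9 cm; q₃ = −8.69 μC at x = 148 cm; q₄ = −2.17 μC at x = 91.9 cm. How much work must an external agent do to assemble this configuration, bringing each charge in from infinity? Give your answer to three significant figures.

-0.272 J

The work to assemble the configuration equals its total potential energy, U = Σ kqᵢqⱼ/rᵢⱼ over all pairs.
Pair separations: r₁₂ = 0.0450 m, r₁₃ = 1.31 m, r₁₄ = 0.745 m, r₂₃ = 1.26 m, r₂₄ = 0.700 m, r₃₄ = 0.561 m.
Summing all 6 pair terms gives U = -0.272 J.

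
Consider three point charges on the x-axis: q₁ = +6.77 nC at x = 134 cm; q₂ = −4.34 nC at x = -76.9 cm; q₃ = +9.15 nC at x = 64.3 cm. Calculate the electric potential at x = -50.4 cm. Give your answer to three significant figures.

-42.5 V

The total potential is the scalar sum of each charge's contribution, V = Σ kqᵢ/rᵢ.
Distances from the field point to each charge: r₁ = 1.84 m, r₂ = 0.265 m, r₃ = 1.15 m.
V = k[(6.77×10⁻⁹)/(1.84) + (-4.34×10⁻⁹)/(0.265) + (9.15×10⁻⁹)/(1.15)] = -42.5 V.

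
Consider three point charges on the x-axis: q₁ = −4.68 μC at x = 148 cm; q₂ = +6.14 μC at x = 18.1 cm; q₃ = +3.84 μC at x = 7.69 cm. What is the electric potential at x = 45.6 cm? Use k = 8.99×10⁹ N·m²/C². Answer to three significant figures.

2.51×10⁵ V

The total potential is the scalar sum of each charge's contribution, V = Σ kqᵢ/rᵢ.
Distances from the field point to each charge: r₁ = 1.02 m, r₂ = 0.275 m, r₃ = 0.379 m.
V = k[(-4.68×10⁻⁶)/(1.02) + (6.14×10⁻⁶)/(0.275) + (3.84×10⁻⁶)/(0.379)] = 2.51×10⁵ V.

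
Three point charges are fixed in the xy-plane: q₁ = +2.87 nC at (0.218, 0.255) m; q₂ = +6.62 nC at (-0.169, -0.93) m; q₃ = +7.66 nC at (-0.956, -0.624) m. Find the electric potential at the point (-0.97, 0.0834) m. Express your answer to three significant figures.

165 V

Electric potential is a scalar, so the contributions from each charge add algebraically: V = Σ kqᵢ/rᵢ.
Distances from the field point to each charge: r₁ = 1.20 m, r₂ = 1.29 m, r₃ = 0.708 m.
V = k[(2.87×10⁻⁹)/(1.20) + (6.62×10⁻⁹)/(1.29) + (7.66×10⁻⁹)/(0.708)] = 165 V.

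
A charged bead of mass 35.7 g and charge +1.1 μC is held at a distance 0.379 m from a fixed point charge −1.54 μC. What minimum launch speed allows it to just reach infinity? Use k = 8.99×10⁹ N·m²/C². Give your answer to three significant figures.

1.50 m/s

To just escape, total mechanical energy must reach zero at infinity: ½mv²_min + U = 0, so ½mv²_min = −U = |kQq|/r.
|U| = |kQq|/r = (8.99×10⁹ N·m²/C²)(1.54×10⁻⁶)(1.10×10⁻⁶)/(0.379) = 0.0402 J.
v_min = √(2|U|/m) = √(2·0.0402/0.0357) = 1.50 m/s.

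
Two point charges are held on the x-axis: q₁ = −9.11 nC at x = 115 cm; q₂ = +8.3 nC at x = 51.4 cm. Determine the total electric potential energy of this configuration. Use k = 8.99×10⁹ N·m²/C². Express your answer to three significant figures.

-1.07×10⁻⁶ J

The assembly work is the sum of pairwise potential energies, U = Σ_{i<j} kqᵢqⱼ/rᵢⱼ.
Pair separations: r₁₂ = 0.636 m.
U = (-1.07×10⁻⁶) = -1.07×10⁻⁶ J.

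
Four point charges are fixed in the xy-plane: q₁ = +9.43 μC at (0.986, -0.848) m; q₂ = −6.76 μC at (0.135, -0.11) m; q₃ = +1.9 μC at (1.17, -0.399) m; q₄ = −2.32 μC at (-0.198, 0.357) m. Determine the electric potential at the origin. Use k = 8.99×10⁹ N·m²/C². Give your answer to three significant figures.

-3.21×10⁵ V

The total potential is the scalar sum of each charge's contribution, V = Σ kqᵢ/rᵢ.
Distances from the field point to each charge: r₁ = 1.30 m, r₂ = 0.174 m, r₃ = 1.24 m, r₄ = 0.408 m.
V = k[(9.43×10⁻⁶)/(1.30) + (-6.76×10⁻⁶)/(0.174) + (1.90×10⁻⁶)/(1.24) + (-2.32×10⁻⁶)/(0.408)] = -3.21×10⁵ V.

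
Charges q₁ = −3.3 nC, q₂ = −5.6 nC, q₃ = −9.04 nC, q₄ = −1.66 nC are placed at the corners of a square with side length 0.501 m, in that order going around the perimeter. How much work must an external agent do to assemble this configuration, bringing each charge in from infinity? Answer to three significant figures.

2.10×10⁻⁶ J

The assembly work is the sum of pairwise potential energies, U = Σ_{i<j} kqᵢqⱼ/rᵢⱼ.
The four side pairs have separation 0.501 m and the two diagonal pairs 0.709 m.
Summing all 6 pair terms gives U = 2.10×10⁻⁶ J.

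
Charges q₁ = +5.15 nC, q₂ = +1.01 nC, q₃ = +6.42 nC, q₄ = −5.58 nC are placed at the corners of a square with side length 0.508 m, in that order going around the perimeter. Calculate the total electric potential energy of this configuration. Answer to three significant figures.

-5.93×10⁻⁷ J

The assembly work is the sum of pairwise potential energies, U = Σ_{i<j} kqᵢqⱼ/rᵢⱼ.
The four side pairs have separation 0.508 m and the two diagonal pairs 0.718 m.
Summing all 6 pair terms gives U = -5.93×10⁻⁷ J.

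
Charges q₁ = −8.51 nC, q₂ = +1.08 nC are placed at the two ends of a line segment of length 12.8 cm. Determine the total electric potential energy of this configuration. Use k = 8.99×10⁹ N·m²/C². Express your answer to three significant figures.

-6.46×10⁻⁷ J

The assembly work is the sum of pairwise potential energies, U = Σ_{i<j} kqᵢqⱼ/rᵢⱼ.
The separation is r = 0.128 m.
U = (-6.46×10⁻⁷) = -6.46×10⁻⁷ J.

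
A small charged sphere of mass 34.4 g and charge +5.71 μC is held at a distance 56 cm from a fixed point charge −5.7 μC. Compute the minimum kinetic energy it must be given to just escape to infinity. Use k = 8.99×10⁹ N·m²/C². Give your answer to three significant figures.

0.522 J

To just escape, total mechanical energy must reach zero at infinity: ½mv²_min + U = 0, so ½mv²_min = −U = |kQq|/r.
|U| = |kQq|/r = (8.99×10⁹ N·m²/C²)(5.70×10⁻⁶)(5.71×10⁻⁶)/(0.560) = 0.522 J.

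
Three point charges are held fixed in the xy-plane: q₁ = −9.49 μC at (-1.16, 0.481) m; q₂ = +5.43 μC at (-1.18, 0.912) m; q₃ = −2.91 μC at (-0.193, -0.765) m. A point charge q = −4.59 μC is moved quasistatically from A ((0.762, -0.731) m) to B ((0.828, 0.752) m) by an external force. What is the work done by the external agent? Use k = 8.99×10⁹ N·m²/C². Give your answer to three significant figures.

For quasistatic motion the external work equals the change in potential energy: W_ext = qΔV = q(V_B − V_A).
At A: distances to the source charges are 2.27 m, 2.54 m, 0.956 m; V_A = Σ kqᵢ/rᵢ = -4.57×10⁴ V.
At B: distances to the source charges are 2.01 m, 2.01 m, 1.83 m; V_B = Σ kqᵢ/rᵢ = -3.26×10⁴ V.
ΔV = V_B − V_A = 1.31×10⁴ V.
W_ext = qΔV = (-4.59×10⁻⁶ C)(1.31×10⁴ V) = -0.0603 J.

-0.0603 J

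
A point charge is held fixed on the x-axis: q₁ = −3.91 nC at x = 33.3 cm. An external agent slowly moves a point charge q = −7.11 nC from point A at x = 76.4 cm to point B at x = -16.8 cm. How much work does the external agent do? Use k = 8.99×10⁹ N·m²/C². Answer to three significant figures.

-8.10×10⁻⁸ J

For quasistatic motion the external work equals the change in potential energy: W_ext = qΔV = q(V_B − V_A).
At A: distance to the source charge is 0.431 m; V_A = kq₁/r = -81.6 V.
At B: distance to the source charge is 0.501 m; V_B = kq₁/r = -70.2 V.
ΔV = V_B − V_A = 11.4 V.
W_ext = qΔV = (-7.11×10⁻⁹ C)(11.4 V) = -8.10×10⁻⁸ J.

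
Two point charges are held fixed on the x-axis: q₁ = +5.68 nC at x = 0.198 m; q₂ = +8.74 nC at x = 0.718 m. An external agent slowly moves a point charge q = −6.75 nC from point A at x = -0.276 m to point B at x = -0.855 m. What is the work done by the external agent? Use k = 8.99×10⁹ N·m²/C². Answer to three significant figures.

5.96×10⁻⁷ J

For quasistatic motion the external work equals the change in potential energy: W_ext = qΔV = q(V_B − V_A).
At A: distances to the source charges are 0.474 m, 0.994 m; V_A = Σ kqᵢ/rᵢ = 187 V.
At B: distances to the source charges are 1.05 m, 1.57 m; V_B = Σ kqᵢ/rᵢ = 98.4 V.
ΔV = V_B − V_A = -88.3 V.
W_ext = qΔV = (-6.75×10⁻⁹ C)(-88.3 V) = 5.96×10⁻⁷ J.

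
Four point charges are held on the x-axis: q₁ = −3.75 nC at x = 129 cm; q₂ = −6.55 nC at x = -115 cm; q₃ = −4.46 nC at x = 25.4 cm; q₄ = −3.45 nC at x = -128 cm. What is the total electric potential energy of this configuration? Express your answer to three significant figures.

The assembly work is the sum of pairwise potential energies, U = Σ_{i<j} kqᵢqⱼ/rᵢⱼ.
Pair separations: r₁₂ = 2.44 m, r₁₃ = 1.04 m, r₁₄ = 2.57 m, r₂₃ = 1.40 m, r₂₄ = 0.130 m, r₃₄ = 1.53 m.
Summing all 6 pair terms gives U = 2.12×10⁻⁶ J.

2.12×10⁻⁶ J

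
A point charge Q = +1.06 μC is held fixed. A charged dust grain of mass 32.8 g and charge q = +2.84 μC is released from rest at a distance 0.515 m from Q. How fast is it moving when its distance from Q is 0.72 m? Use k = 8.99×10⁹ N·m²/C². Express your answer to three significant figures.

0.955 m/s

Only the electrostatic force acts, so mechanical energy is conserved: ½mv² = U₁ − U₂ = kQq(1/r₁ − 1/r₂).
U₁ − U₂ = (8.99×10⁹ N·m²/C²)(1.06×10⁻⁶ C)(2.84×10⁻⁶ C)(1/0.515 − 1/0.720) = 0.0150 J.
v = √(2·0.0150/0.0328) = 0.955 m/s.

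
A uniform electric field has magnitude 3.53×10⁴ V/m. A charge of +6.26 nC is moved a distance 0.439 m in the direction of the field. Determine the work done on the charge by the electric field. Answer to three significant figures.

The potential change for a displacement 0.439 m in the direction of the field is ΔV = −Ed = -1.55×10⁴ V.
W_field = −qΔV = 9.70×10⁻⁵ J.

9.70×10⁻⁵ J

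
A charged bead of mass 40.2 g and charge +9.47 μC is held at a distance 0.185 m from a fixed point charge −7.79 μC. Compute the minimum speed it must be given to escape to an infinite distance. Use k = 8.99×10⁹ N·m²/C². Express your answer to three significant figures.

13.4 m/s

To just escape, total mechanical energy must reach zero at infinity: ½mv²_min + U = 0, so ½mv²_min = −U = |kQq|/r.
|U| = |kQq|/r = (8.99×10⁹ N·m²/C²)(7.79×10⁻⁶)(9.47×10⁻⁶)/(0.185) = 3.58 J.
v_min = √(2|U|/m) = √(2·3.58/0.0402) = 13.4 m/s.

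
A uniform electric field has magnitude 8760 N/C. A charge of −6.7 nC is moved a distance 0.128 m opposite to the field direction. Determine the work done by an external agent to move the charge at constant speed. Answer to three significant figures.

-7.51×10⁻⁶ J

The potential change for a displacement 0.128 m opposite to the field direction is ΔV = +Ed = 1120 V.
W_ext = qΔV = -7.51×10⁻⁶ J.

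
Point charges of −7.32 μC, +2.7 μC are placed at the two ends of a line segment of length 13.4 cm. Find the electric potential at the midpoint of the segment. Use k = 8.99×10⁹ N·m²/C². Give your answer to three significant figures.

Electric potential is a scalar, so the contributions from each charge add algebraically: V = Σ kqᵢ/rᵢ.
Each charge is 0.0670 m from the midpoint.
V = k[(-7.32×10⁻⁶)/(0.0670) + (2.70×10⁻⁶)/(0.0670)] = -6.20×10⁵ V.

-6.20×10⁵ V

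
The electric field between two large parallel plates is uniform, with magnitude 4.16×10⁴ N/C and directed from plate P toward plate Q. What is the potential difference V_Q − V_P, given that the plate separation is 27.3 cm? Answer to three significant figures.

-1.14×10⁴ V

In a uniform field, potential decreases in the direction of E: ΔV = −E·d for a displacement d parallel to E.
Going from P to Q is a displacement of 27.3 cm along the field, so V_Q − V_P = −Ed = -1.14×10⁴ V.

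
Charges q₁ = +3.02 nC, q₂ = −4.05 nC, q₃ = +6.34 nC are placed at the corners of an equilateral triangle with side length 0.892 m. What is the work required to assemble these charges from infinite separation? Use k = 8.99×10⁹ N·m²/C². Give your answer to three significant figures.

-1.89×10⁻⁷ J

The work to assemble the configuration equals its total potential energy, U = Σ kqᵢqⱼ/rᵢⱼ over all pairs.
All three pair separations equal the side length, 0.892 m.
U = (-1.23×10⁻⁷) + (1.93×10⁻⁷) + (-2.59×10⁻⁷) = -1.89×10⁻⁷ J.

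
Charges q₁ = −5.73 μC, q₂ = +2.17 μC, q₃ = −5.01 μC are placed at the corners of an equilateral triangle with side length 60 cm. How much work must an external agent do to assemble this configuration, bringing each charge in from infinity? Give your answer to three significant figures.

0.0809 J

The work to assemble the configuration equals its total potential energy, U = Σ kqᵢqⱼ/rᵢⱼ over all pairs.
All three pair separations equal the side length, 0.600 m.
U = (-0.186) + (0.430) + (-0.163) = 0.0809 J.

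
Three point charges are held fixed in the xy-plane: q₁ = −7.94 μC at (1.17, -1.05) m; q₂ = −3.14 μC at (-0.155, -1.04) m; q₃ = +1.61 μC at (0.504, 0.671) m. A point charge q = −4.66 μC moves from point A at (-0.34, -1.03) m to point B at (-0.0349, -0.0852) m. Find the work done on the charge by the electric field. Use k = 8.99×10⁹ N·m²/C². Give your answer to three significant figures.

0.615 J

The work done by the electric force is W_field = −ΔU = −q(V_B − V_A) = q(V_A − V_B).
At A: distances to the source charges are 1.51 m, 0.185 m, 1.90 m; V_A = Σ kqᵢ/rᵢ = -1.92×10⁵ V.
At B: distances to the source charges are 1.54 m, 0.962 m, 0.929 m; V_B = Σ kqᵢ/rᵢ = -6.00×10⁴ V.
ΔV = V_B − V_A = 1.32×10⁵ V.
W_field = −qΔV = −(-4.66×10⁻⁶ C)(1.32×10⁵ V) = 0.615 J.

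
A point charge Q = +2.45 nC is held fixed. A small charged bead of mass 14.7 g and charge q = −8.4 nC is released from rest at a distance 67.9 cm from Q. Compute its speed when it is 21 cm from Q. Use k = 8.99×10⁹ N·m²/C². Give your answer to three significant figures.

Only the electrostatic force acts, so mechanical energy is conserved: ½mv² = U₁ − U₂ = kQq(1/r₁ − 1/r₂).
U₁ − U₂ = (8.99×10⁹ N·m²/C²)(2.45×10⁻⁹ C)(-8.40×10⁻⁹ C)(1/0.679 − 1/0.210) = 6.09×10⁻⁷ J.
v = √(2·6.09×10⁻⁷/0.0147) = 9.10×10⁻³ m/s.

9.10×10⁻³ m/s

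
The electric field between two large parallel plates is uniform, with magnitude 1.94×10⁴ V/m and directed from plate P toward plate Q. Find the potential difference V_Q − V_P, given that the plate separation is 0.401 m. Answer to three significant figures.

In a uniform field, potential decreases in the direction of E: ΔV = −E·d for a displacement d parallel to E.
Going from P to Q is a displacement of 0.401 m along the field, so V_Q − V_P = −Ed = -7780 V.

-7780 V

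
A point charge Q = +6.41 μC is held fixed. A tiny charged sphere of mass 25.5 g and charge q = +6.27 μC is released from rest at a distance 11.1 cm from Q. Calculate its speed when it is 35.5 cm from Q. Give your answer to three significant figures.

13.2 m/s

Only the electrostatic force acts, so mechanical energy is conserved: ½mv² = U₁ − U₂ = kQq(1/r₁ − 1/r₂).
U₁ − U₂ = (8.99×10⁹ N·m²/C²)(6.41×10⁻⁶ C)(6.27×10⁻⁶ C)(1/0.111 − 1/0.355) = 2.24 J.
v = √(2·2.24/0.0255) = 13.2 m/s.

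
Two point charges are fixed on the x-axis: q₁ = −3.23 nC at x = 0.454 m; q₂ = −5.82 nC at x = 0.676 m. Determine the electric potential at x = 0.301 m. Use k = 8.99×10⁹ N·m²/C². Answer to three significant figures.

Electric potential is a scalar, so the contributions from each charge add algebraically: V = Σ kqᵢ/rᵢ.
Distances from the field point to each charge: r₁ = 0.153 m, r₂ = 0.375 m.
V = k[(-3.23×10⁻⁹)/(0.153) + (-5.82×10⁻⁹)/(0.375)] = -329 V.

-329 V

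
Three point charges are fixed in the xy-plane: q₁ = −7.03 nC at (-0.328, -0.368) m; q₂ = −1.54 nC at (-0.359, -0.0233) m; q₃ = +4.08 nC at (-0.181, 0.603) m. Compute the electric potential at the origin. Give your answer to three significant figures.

The total potential is the scalar sum of each charge's contribution, V = Σ kqᵢ/rᵢ.
Distances from the field point to each charge: r₁ = 0.493 m, r₂ = 0.360 m, r₃ = 0.630 m.
V = k[(-7.03×10⁻⁹)/(0.493) + (-1.54×10⁻⁹)/(0.360) + (4.08×10⁻⁹)/(0.630)] = -108 V.

-108 V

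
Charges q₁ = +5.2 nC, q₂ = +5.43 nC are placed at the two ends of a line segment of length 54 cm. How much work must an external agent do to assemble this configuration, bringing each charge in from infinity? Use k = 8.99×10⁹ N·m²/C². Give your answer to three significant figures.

The work to assemble the configuration equals its total potential energy, U = Σ kqᵢqⱼ/rᵢⱼ over all pairs.
The separation is r = 0.540 m.
U = (4.70×10⁻⁷) = 4.70×10⁻⁷ J.

4.70×10⁻⁷ J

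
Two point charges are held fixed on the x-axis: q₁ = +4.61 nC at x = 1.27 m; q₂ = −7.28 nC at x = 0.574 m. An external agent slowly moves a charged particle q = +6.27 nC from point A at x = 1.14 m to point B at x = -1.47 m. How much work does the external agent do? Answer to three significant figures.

For quasistatic motion the external work equals the change in potential energy: W_ext = qΔV = q(V_B − V_A).
At A: distances to the source charges are 0.130 m, 0.566 m; V_A = Σ kqᵢ/rᵢ = 203 V.
At B: distances to the source charges are 2.74 m, 2.04 m; V_B = Σ kqᵢ/rᵢ = -16.9 V.
ΔV = V_B − V_A = -220 V.
W_ext = qΔV = (6.27×10⁻⁹ C)(-220 V) = -1.38×10⁻⁶ J.

-1.38×10⁻⁶ J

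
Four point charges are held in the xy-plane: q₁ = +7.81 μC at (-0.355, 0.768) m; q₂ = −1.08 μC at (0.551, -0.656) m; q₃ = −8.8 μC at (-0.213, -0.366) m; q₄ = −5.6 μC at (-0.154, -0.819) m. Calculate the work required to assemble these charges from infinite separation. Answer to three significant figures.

The assembly work is the sum of pairwise potential energies, U = Σ_{i<j} kqᵢqⱼ/rᵢⱼ.
Pair separations: r₁₂ = 1.69 m, r₁₃ = 1.14 m, r₁₄ = 1.60 m, r₂₃ = 0.817 m, r₂₄ = 0.724 m, r₃₄ = 0.457 m.
Summing all 6 pair terms gives U = 0.318 J.

0.318 J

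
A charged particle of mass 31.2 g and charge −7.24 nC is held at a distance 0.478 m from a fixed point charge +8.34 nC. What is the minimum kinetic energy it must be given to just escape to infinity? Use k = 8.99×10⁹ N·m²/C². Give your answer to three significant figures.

1.14×10⁻⁶ J

To just escape, total mechanical energy must reach zero at infinity: ½mv²_min + U = 0, so ½mv²_min = −U = |kQq|/r.
|U| = |kQq|/r = (8.99×10⁹ N·m²/C²)(8.34×10⁻⁹)(7.24×10⁻⁹)/(0.478) = 1.14×10⁻⁶ J.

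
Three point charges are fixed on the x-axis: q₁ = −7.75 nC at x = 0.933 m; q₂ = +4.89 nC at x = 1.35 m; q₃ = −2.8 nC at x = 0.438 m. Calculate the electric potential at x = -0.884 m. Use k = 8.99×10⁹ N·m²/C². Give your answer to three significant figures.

-37.7 V

Electric potential is a scalar, so the contributions from each charge add algebraically: V = Σ kqᵢ/rᵢ.
Distances from the field point to each charge: r₁ = 1.82 m, r₂ = 2.23 m, r₃ = 1.32 m.
V = k[(-7.75×10⁻⁹)/(1.82) + (4.89×10⁻⁹)/(2.23) + (-2.80×10⁻⁹)/(1.32)] = -37.7 V.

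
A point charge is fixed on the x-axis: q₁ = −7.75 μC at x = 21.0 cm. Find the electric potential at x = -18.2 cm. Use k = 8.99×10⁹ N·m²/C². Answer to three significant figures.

-1.78×10⁵ V

The total potential is the scalar sum of each charge's contribution, V = Σ kqᵢ/rᵢ.
V = k[(-7.75×10⁻⁶)/(0.392)] = -1.78×10⁵ V.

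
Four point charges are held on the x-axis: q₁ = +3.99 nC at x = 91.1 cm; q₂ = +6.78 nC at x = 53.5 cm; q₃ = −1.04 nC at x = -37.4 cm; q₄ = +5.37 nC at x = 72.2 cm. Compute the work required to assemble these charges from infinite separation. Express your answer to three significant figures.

3.27×10⁻⁶ J

The work to assemble the configuration equals its total potential energy, U = Σ kqᵢqⱼ/rᵢⱼ over all pairs.
Pair separations: r₁₂ = 0.376 m, r₁₃ = 1.28 m, r₁₄ = 0.189 m, r₂₃ = 0.909 m, r₂₄ = 0.187 m, r₃₄ = 1.10 m.
Summing all 6 pair terms gives U = 3.27×10⁻⁶ J.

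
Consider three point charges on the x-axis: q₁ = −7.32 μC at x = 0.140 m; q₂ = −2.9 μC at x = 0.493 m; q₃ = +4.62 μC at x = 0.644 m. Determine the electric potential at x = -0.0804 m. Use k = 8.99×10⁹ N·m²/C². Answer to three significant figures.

Electric potential is a scalar, so the contributions from each charge add algebraically: V = Σ kqᵢ/rᵢ.
Distances from the field point to each charge: r₁ = 0.220 m, r₂ = 0.573 m, r₃ = 0.724 m.
V = k[(-7.32×10⁻⁶)/(0.220) + (-2.90×10⁻⁶)/(0.573) + (4.62×10⁻⁶)/(0.724)] = -2.87×10⁵ V.

-2.87×10⁵ V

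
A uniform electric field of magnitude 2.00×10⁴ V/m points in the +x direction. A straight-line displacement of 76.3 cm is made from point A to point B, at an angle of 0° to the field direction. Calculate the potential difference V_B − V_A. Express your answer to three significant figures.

Only the component of displacement along E changes the potential: ΔV = −E·d·cosθ.
ΔV = −(2.00×10⁴ V/m)(0.763 m)cos0° = -1.53×10⁴ V.

-1.53×10⁴ V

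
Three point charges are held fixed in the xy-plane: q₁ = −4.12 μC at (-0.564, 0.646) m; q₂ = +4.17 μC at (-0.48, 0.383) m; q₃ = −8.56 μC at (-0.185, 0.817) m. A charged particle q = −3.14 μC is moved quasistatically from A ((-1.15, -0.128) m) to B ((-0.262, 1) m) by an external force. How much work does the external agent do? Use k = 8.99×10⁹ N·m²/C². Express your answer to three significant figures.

For quasistatic motion the external work equals the change in potential energy: W_ext = qΔV = q(V_B − V_A).
At A: distances to the source charges are 0.971 m, 0.843 m, 1.35 m; V_A = Σ kqᵢ/rᵢ = -5.06×10⁴ V.
At B: distances to the source charges are 0.465 m, 0.654 m, 0.199 m; V_B = Σ kqᵢ/rᵢ = -4.10×10⁵ V.
ΔV = V_B − V_A = -3.59×10⁵ V.
W_ext = qΔV = (-3.14×10⁻⁶ C)(-3.59×10⁵ V) = 1.13 J.

1.13 J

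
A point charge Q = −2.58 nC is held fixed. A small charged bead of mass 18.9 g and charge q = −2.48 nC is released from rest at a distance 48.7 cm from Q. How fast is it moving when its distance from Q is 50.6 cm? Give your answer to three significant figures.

Only the electrostatic force acts, so mechanical energy is conserved: ½mv² = U₁ − U₂ = kQq(1/r₁ − 1/r₂).
U₁ − U₂ = (8.99×10⁹ N·m²/C²)(-2.58×10⁻⁹ C)(-2.48×10⁻⁹ C)(1/0.487 − 1/0.506) = 4.44×10⁻⁹ J.
v = √(2·4.44×10⁻⁹/0.0189) = 6.85×10⁻⁴ m/s.

6.85×10⁻⁴ m/s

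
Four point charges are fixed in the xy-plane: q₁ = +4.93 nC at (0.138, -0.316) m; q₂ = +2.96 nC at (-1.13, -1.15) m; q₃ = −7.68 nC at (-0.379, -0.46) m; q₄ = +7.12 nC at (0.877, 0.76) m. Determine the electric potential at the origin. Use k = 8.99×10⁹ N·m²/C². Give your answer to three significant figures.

The total potential is the scalar sum of each charge's contribution, V = Σ kqᵢ/rᵢ.
Distances from the field point to each charge: r₁ = 0.345 m, r₂ = 1.61 m, r₃ = 0.596 m, r₄ = 1.16 m.
V = k[(4.93×10⁻⁹)/(0.345) + (2.96×10⁻⁹)/(1.61) + (-7.68×10⁻⁹)/(0.596) + (7.12×10⁻⁹)/(1.16)] = 84.4 V.

84.4 V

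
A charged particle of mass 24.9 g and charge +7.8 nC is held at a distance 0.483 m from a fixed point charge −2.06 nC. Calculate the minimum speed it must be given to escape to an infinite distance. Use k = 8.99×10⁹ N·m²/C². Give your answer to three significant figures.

To just escape, total mechanical energy must reach zero at infinity: ½mv²_min + U = 0, so ½mv²_min = −U = |kQq|/r.
|U| = |kQq|/r = (8.99×10⁹ N·m²/C²)(2.06×10⁻⁹)(7.80×10⁻⁹)/(0.483) = 2.99×10⁻⁷ J.
v_min = √(2|U|/m) = √(2·2.99×10⁻⁷/0.0249) = 4.90×10⁻³ m/s.

4.90×10⁻³ m/s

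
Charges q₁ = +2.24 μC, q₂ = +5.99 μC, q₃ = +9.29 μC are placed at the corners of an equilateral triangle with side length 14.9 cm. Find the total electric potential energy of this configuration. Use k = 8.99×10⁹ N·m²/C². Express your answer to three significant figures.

5.42 J

The assembly work is the sum of pairwise potential energies, U = Σ_{i<j} kqᵢqⱼ/rᵢⱼ.
All three pair separations equal the side length, 0.149 m.
U = (0.810) + (1.26) + (3.36) = 5.42 J.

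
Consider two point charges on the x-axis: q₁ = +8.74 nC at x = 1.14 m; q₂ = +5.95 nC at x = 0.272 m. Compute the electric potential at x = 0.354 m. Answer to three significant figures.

752 V

The total potential is the scalar sum of each charge's contribution, V = Σ kqᵢ/rᵢ.
Distances from the field point to each charge: r₁ = 0.786 m, r₂ = 0.0820 m.
V = k[(8.74×10⁻⁹)/(0.786) + (5.95×10⁻⁹)/(0.0820)] = 752 V.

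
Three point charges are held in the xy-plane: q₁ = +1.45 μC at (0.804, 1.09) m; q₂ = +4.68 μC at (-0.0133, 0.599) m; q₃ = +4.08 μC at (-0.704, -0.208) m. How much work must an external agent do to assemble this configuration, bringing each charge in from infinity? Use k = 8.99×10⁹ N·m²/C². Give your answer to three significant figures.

0.252 J

The assembly work is the sum of pairwise potential energies, U = Σ_{i<j} kqᵢqⱼ/rᵢⱼ.
Pair separations: r₁₂ = 0.953 m, r₁₃ = 1.99 m, r₂₃ = 1.06 m.
U = (0.0640) + (0.0267) + (0.162) = 0.252 J.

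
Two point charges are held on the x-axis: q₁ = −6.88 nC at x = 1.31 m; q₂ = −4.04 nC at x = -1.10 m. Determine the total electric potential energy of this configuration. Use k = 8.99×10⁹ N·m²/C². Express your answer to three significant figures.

1.04×10⁻⁷ J

The assembly work is the sum of pairwise potential energies, U = Σ_{i<j} kqᵢqⱼ/rᵢⱼ.
Pair separations: r₁₂ = 2.41 m.
U = (1.04×10⁻⁷) = 1.04×10⁻⁷ J.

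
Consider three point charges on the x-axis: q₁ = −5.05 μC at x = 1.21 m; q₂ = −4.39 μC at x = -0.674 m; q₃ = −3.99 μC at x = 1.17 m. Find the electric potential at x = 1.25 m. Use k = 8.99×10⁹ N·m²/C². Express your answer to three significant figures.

Electric potential is a scalar, so the contributions from each charge add algebraically: V = Σ kqᵢ/rᵢ.
Distances from the field point to each charge: r₁ = 0.0400 m, r₂ = 1.92 m, r₃ = 0.0800 m.
V = k[(-5.05×10⁻⁶)/(0.0400) + (-4.39×10⁻⁶)/(1.92) + (-3.99×10⁻⁶)/(0.0800)] = -1.60×10⁶ V.

-1.60×10⁶ V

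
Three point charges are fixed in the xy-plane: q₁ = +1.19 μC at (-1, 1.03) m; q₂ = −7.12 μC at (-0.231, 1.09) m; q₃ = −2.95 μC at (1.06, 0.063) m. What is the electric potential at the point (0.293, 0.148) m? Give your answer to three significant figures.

The total potential is the scalar sum of each charge's contribution, V = Σ kqᵢ/rᵢ.
Distances from the field point to each charge: r₁ = 1.57 m, r₂ = 1.08 m, r₃ = 0.772 m.
V = k[(1.19×10⁻⁶)/(1.57) + (-7.12×10⁻⁶)/(1.08) + (-2.95×10⁻⁶)/(0.772)] = -8.69×10⁴ V.

-8.69×10⁴ V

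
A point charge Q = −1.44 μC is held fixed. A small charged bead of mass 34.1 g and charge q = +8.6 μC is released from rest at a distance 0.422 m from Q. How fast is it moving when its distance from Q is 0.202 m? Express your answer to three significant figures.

4.11 m/s

Only the electrostatic force acts, so mechanical energy is conserved: ½mv² = U₁ − U₂ = kQq(1/r₁ − 1/r₂).
U₁ − U₂ = (8.99×10⁹ N·m²/C²)(-1.44×10⁻⁶ C)(8.60×10⁻⁶ C)(1/0.422 − 1/0.202) = 0.287 J.
v = √(2·0.287/0.0341) = 4.11 m/s.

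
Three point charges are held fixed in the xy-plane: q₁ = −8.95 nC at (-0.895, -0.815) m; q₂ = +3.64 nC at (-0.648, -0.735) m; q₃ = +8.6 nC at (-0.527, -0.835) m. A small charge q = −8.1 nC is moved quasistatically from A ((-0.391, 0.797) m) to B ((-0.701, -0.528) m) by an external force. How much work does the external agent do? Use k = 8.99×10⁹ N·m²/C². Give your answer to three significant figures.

For quasistatic motion the external work equals the change in potential energy: W_ext = qΔV = q(V_B − V_A).
At A: distances to the source charges are 1.69 m, 1.55 m, 1.64 m; V_A = Σ kqᵢ/rᵢ = 20.6 V.
At B: distances to the source charges are 0.346 m, 0.214 m, 0.353 m; V_B = Σ kqᵢ/rᵢ = 140 V.
ΔV = V_B − V_A = 119 V.
W_ext = qΔV = (-8.10×10⁻⁹ C)(119 V) = -9.67×10⁻⁷ J.

-9.67×10⁻⁷ J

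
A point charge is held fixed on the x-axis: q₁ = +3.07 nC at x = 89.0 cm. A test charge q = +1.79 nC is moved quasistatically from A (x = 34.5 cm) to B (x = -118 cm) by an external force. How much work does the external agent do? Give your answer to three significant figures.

For quasistatic motion the external work equals the change in potential energy: W_ext = qΔV = q(V_B − V_A).
At A: distance to the source charge is 0.545 m; V_A = kq₁/r = 50.6 V.
At B: distance to the source charge is 2.07 m; V_B = kq₁/r = 13.3 V.
ΔV = V_B − V_A = -37.3 V.
W_ext = qΔV = (1.79×10⁻⁹ C)(-37.3 V) = -6.68×10⁻⁸ J.

-6.68×10⁻⁸ J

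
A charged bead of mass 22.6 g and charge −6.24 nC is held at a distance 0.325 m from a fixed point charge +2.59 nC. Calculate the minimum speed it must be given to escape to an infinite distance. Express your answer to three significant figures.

To just escape, total mechanical energy must reach zero at infinity: ½mv²_min + U = 0, so ½mv²_min = −U = |kQq|/r.
|U| = |kQq|/r = (8.99×10⁹ N·m²/C²)(2.59×10⁻⁹)(6.24×10⁻⁹)/(0.325) = 4.47×10⁻⁷ J.
v_min = √(2|U|/m) = √(2·4.47×10⁻⁷/0.0226) = 6.29×10⁻³ m/s.

6.29×10⁻³ m/s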